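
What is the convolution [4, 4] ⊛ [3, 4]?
y[0] = 4×3 = 12; y[1] = 4×4 + 4×3 = 28; y[2] = 4×4 = 16

[12, 28, 16]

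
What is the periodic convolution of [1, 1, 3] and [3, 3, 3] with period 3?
Use y[k] = Σ_j f[j]·g[(k-j) mod 3]. y[0] = 1×3 + 1×3 + 3×3 = 15; y[1] = 1×3 + 1×3 + 3×3 = 15; y[2] = 1×3 + 1×3 + 3×3 = 15. Result: [15, 15, 15]

[15, 15, 15]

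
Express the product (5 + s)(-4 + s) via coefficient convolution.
Ascending coefficients: a = [5, 1], b = [-4, 1]. c[0] = 5×-4 = -20; c[1] = 5×1 + 1×-4 = 1; c[2] = 1×1 = 1. Result coefficients: [-20, 1, 1] → -20 + s + s^2

-20 + s + s^2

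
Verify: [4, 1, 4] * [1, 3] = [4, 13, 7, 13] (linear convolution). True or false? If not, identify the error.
Recompute linear convolution of [4, 1, 4] and [1, 3]: y[0] = 4×1 = 4; y[1] = 4×3 + 1×1 = 13; y[2] = 1×3 + 4×1 = 7; y[3] = 4×3 = 12 → [4, 13, 7, 12]. Compare to given [4, 13, 7, 13]: they differ at index 3: given 13, correct 12, so answer: No

No. Error at index 3: given 13, correct 12.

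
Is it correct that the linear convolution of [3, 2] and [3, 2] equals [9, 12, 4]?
Recompute linear convolution of [3, 2] and [3, 2]: y[0] = 3×3 = 9; y[1] = 3×2 + 2×3 = 12; y[2] = 2×2 = 4 → [9, 12, 4]. Given [9, 12, 4] matches, so answer: Yes

Yes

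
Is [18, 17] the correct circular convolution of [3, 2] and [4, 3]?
Recompute circular convolution of [3, 2] and [4, 3]: y[0] = 3×4 + 2×3 = 18; y[1] = 3×3 + 2×4 = 17 → [18, 17]. Given [18, 17] matches, so answer: Yes

Yes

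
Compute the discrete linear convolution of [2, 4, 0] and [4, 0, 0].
y[0] = 2×4 = 8; y[1] = 2×0 + 4×4 = 16; y[2] = 2×0 + 4×0 + 0×4 = 0; y[3] = 4×0 + 0×0 = 0; y[4] = 0×0 = 0

[8, 16, 0, 0, 0]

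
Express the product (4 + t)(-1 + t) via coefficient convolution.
Ascending coefficients: a = [4, 1], b = [-1, 1]. c[0] = 4×-1 = -4; c[1] = 4×1 + 1×-1 = 3; c[2] = 1×1 = 1. Result coefficients: [-4, 3, 1] → -4 + 3t + t^2

-4 + 3t + t^2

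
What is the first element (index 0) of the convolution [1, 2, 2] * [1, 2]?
Use y[k] = Σ_i a[i]·b[k-i] at k=0. y[0] = 1×1 = 1

1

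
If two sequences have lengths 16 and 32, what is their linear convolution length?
Linear/full convolution length: m + n - 1 = 16 + 32 - 1 = 47

47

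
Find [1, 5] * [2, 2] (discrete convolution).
y[0] = 1×2 = 2; y[1] = 1×2 + 5×2 = 12; y[2] = 5×2 = 10

[2, 12, 10]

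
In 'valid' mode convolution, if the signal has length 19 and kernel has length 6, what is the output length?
'Valid' mode counts only positions where the kernel fully overlaps the signal: m - n + 1 = 19 - 6 + 1 = 14

14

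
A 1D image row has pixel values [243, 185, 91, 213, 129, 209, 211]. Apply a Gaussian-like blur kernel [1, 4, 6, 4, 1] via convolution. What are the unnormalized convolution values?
Convolve image row [243, 185, 91, 213, 129, 209, 211] with kernel [1, 4, 6, 4, 1]: y[0] = 243×1 = 243; y[1] = 243×4 + 185×1 = 1157; y[2] = 243×6 + 185×4 + 91×1 = 2289; y[3] = 243×4 + 185×6 + 91×4 + 213×1 = 2659; y[4] = 243×1 + 185×4 + 91×6 + 213×4 + 129×1 = 2510; y[5] = 185×1 + 91×4 + 213×6 + 129×4 + 209×1 = 2552; y[6] = 91×1 + 213×4 + 129×6 + 209×4 + 211×1 = 2764; y[7] = 213×1 + 129×4 + 209×6 + 211×4 = 2827; y[8] = 129×1 + 209×4 + 211×6 = 2231; y[9] = 209×1 + 211×4 = 1053; y[10] = 211×1 = 211 → [243, 1157, 2289, 2659, 2510, 2552, 2764, 2827, 2231, 1053, 211]. Normalization factor = sum(kernel) = 16.

[243, 1157, 2289, 2659, 2510, 2552, 2764, 2827, 2231, 1053, 211]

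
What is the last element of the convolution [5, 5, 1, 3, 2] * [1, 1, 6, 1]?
Use y[k] = Σ_i a[i]·b[k-i] at k=7. y[7] = 2×1 = 2

2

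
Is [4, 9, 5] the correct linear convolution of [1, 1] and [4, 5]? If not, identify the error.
Recompute linear convolution of [1, 1] and [4, 5]: y[0] = 1×4 = 4; y[1] = 1×5 + 1×4 = 9; y[2] = 1×5 = 5 → [4, 9, 5]. Given [4, 9, 5] matches, so answer: Yes

Yes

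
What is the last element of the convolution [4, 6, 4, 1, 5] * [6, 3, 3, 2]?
Use y[k] = Σ_i a[i]·b[k-i] at k=7. y[7] = 5×2 = 10

10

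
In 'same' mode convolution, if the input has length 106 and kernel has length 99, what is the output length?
'Same' mode returns an output with the same length as the input: 106

106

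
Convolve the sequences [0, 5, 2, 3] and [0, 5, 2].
y[0] = 0×0 = 0; y[1] = 0×5 + 5×0 = 0; y[2] = 0×2 + 5×5 + 2×0 = 25; y[3] = 5×2 + 2×5 + 3×0 = 20; y[4] = 2×2 + 3×5 = 19; y[5] = 3×2 = 6

[0, 0, 25, 20, 19, 6]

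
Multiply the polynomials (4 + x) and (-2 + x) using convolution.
Ascending coefficients: a = [4, 1], b = [-2, 1]. c[0] = 4×-2 = -8; c[1] = 4×1 + 1×-2 = 2; c[2] = 1×1 = 1. Result coefficients: [-8, 2, 1] → -8 + 2x + x^2

-8 + 2x + x^2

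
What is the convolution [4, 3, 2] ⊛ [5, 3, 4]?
y[0] = 4×5 = 20; y[1] = 4×3 + 3×5 = 27; y[2] = 4×4 + 3×3 + 2×5 = 35; y[3] = 3×4 + 2×3 = 18; y[4] = 2×4 = 8

[20, 27, 35, 18, 8]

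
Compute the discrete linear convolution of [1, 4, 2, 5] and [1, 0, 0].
y[0] = 1×1 = 1; y[1] = 1×0 + 4×1 = 4; y[2] = 1×0 + 4×0 + 2×1 = 2; y[3] = 4×0 + 2×0 + 5×1 = 5; y[4] = 2×0 + 5×0 = 0; y[5] = 5×0 = 0

[1, 4, 2, 5, 0, 0]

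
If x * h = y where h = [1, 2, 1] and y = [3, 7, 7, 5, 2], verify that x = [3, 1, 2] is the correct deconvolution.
Forward-compute [3, 1, 2] * [1, 2, 1]: y[0] = 3×1 = 3; y[1] = 3×2 + 1×1 = 7; y[2] = 3×1 + 1×2 + 2×1 = 7; y[3] = 1×1 + 2×2 = 5; y[4] = 2×1 = 2 → [3, 7, 7, 5, 2]. Matches given y = [3, 7, 7, 5, 2], so verified.

Verified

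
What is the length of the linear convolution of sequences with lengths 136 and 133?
Linear/full convolution length: m + n - 1 = 136 + 133 - 1 = 268

268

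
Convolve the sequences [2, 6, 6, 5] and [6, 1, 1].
y[0] = 2×6 = 12; y[1] = 2×1 + 6×6 = 38; y[2] = 2×1 + 6×1 + 6×6 = 44; y[3] = 6×1 + 6×1 + 5×6 = 42; y[4] = 6×1 + 5×1 = 11; y[5] = 5×1 = 5

[12, 38, 44, 42, 11, 5]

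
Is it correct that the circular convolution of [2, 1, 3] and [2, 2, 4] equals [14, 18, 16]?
Recompute circular convolution of [2, 1, 3] and [2, 2, 4]: y[0] = 2×2 + 1×4 + 3×2 = 14; y[1] = 2×2 + 1×2 + 3×4 = 18; y[2] = 2×4 + 1×2 + 3×2 = 16 → [14, 18, 16]. Given [14, 18, 16] matches, so answer: Yes

Yes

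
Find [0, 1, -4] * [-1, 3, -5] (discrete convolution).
y[0] = 0×-1 = 0; y[1] = 0×3 + 1×-1 = -1; y[2] = 0×-5 + 1×3 + -4×-1 = 7; y[3] = 1×-5 + -4×3 = -17; y[4] = -4×-5 = 20

[0, -1, 7, -17, 20]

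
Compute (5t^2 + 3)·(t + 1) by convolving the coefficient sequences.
Ascending coefficients: a = [3, 0, 5], b = [1, 1]. c[0] = 3×1 = 3; c[1] = 3×1 + 0×1 = 3; c[2] = 0×1 + 5×1 = 5; c[3] = 5×1 = 5. Result coefficients: [3, 3, 5, 5] → 5t^3 + 5t^2 + 3t + 3

5t^3 + 5t^2 + 3t + 3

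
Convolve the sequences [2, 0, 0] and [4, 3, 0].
y[0] = 2×4 = 8; y[1] = 2×3 + 0×4 = 6; y[2] = 2×0 + 0×3 + 0×4 = 0; y[3] = 0×0 + 0×3 = 0; y[4] = 0×0 = 0

[8, 6, 0, 0, 0]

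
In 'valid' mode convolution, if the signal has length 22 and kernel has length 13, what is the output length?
'Valid' mode counts only positions where the kernel fully overlaps the signal: m - n + 1 = 22 - 13 + 1 = 10

10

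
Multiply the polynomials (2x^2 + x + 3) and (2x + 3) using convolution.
Ascending coefficients: a = [3, 1, 2], b = [3, 2]. c[0] = 3×3 = 9; c[1] = 3×2 + 1×3 = 9; c[2] = 1×2 + 2×3 = 8; c[3] = 2×2 = 4. Result coefficients: [9, 9, 8, 4] → 4x^3 + 8x^2 + 9x + 9

4x^3 + 8x^2 + 9x + 9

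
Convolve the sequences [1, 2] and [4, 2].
y[0] = 1×4 = 4; y[1] = 1×2 + 2×4 = 10; y[2] = 2×2 = 4

[4, 10, 4]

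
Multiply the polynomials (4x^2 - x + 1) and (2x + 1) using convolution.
Ascending coefficients: a = [1, -1, 4], b = [1, 2]. c[0] = 1×1 = 1; c[1] = 1×2 + -1×1 = 1; c[2] = -1×2 + 4×1 = 2; c[3] = 4×2 = 8. Result coefficients: [1, 1, 2, 8] → 8x^3 + 2x^2 + x + 1

8x^3 + 2x^2 + x + 1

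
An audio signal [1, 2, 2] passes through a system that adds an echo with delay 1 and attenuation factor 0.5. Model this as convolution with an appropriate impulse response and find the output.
Direct-path + delayed-attenuated-path model → impulse response h = [1, 0.5] (1 at lag 0, 0.5 at lag 1). Output y[n] = x[n] + 0.5·x[n - 1] (with x[n] = 0 outside 0..2): y[0] = 1 + 0.5×0 = 1; y[1] = 2 + 0.5×1 = 2.5; y[2] = 2 + 0.5×2 = 3.0; y[3] = 0 + 0.5×2 = 1.0. So y = [1, 2.5, 3.0, 1.0]

[1, 2.5, 3.0, 1.0]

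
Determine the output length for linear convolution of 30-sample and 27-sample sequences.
Linear/full convolution length: m + n - 1 = 30 + 27 - 1 = 56

56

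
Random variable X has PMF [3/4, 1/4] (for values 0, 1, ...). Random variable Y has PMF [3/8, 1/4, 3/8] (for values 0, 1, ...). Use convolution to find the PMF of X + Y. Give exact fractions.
P(X+Y=k) = Σ_i P(X=i)·P(Y=k-i) — a convolution of [3/4, 1/4] and [3/8, 1/4, 3/8]. P(X+Y=0) = (3/4)×(3/8) = 9/32; P(X+Y=1) = (3/4)×(1/4) + (1/4)×(3/8) = 3/16 + 3/32 = 9/32; P(X+Y=2) = (3/4)×(3/8) + (1/4)×(1/4) = 9/32 + 1/16 = 11/32; P(X+Y=3) = (1/4)×(3/8) = 3/32. PMF: [9/32, 9/32, 11/32, 3/32] (sums to 1 ✓)

[9/32, 9/32, 11/32, 3/32]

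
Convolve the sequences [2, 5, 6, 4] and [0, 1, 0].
y[0] = 2×0 = 0; y[1] = 2×1 + 5×0 = 2; y[2] = 2×0 + 5×1 + 6×0 = 5; y[3] = 5×0 + 6×1 + 4×0 = 6; y[4] = 6×0 + 4×1 = 4; y[5] = 4×0 = 0

[0, 2, 5, 6, 4, 0]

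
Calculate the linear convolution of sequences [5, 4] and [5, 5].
y[0] = 5×5 = 25; y[1] = 5×5 + 4×5 = 45; y[2] = 4×5 = 20

[25, 45, 20]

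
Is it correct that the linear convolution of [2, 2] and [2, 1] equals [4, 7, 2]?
Recompute linear convolution of [2, 2] and [2, 1]: y[0] = 2×2 = 4; y[1] = 2×1 + 2×2 = 6; y[2] = 2×1 = 2 → [4, 6, 2]. Compare to given [4, 7, 2]: they differ at index 1: given 7, correct 6, so answer: No

No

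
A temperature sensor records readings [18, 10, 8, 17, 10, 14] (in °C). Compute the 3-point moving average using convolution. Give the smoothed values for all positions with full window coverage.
3-point moving average kernel = [1, 1, 1]. Apply in 'valid' mode (full window coverage): avg[0] = (18 + 10 + 8) / 3 = 12.0; avg[1] = (10 + 8 + 17) / 3 = 11.67; avg[2] = (8 + 17 + 10) / 3 = 11.67; avg[3] = (17 + 10 + 14) / 3 = 13.67. Smoothed values: [12.0, 11.67, 11.67, 13.67]

[12.0, 11.67, 11.67, 13.67]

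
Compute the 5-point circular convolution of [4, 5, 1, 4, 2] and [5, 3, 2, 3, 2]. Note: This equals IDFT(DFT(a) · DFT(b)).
Either evaluate y[k] = Σ_j a[j]·b[(k-j) mod 5] directly, or use IDFT(DFT(a) · DFT(b)). y[0] = 4×5 + 5×2 + 1×3 + 4×2 + 2×3 = 47; y[1] = 4×3 + 5×5 + 1×2 + 4×3 + 2×2 = 55; y[2] = 4×2 + 5×3 + 1×5 + 4×2 + 2×3 = 42; y[3] = 4×3 + 5×2 + 1×3 + 4×5 + 2×2 = 49; y[4] = 4×2 + 5×3 + 1×2 + 4×3 + 2×5 = 47. Result: [47, 55, 42, 49, 47]

[47, 55, 42, 49, 47]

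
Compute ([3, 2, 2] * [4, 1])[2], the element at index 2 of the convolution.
Use y[k] = Σ_i a[i]·b[k-i] at k=2. y[2] = 2×1 + 2×4 = 10

10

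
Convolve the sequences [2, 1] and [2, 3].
y[0] = 2×2 = 4; y[1] = 2×3 + 1×2 = 8; y[2] = 1×3 = 3

[4, 8, 3]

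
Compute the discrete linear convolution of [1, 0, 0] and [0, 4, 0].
y[0] = 1×0 = 0; y[1] = 1×4 + 0×0 = 4; y[2] = 1×0 + 0×4 + 0×0 = 0; y[3] = 0×0 + 0×4 = 0; y[4] = 0×0 = 0

[0, 4, 0, 0, 0]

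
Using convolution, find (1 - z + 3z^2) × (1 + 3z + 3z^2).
Ascending coefficients: a = [1, -1, 3], b = [1, 3, 3]. c[0] = 1×1 = 1; c[1] = 1×3 + -1×1 = 2; c[2] = 1×3 + -1×3 + 3×1 = 3; c[3] = -1×3 + 3×3 = 6; c[4] = 3×3 = 9. Result coefficients: [1, 2, 3, 6, 9] → 1 + 2z + 3z^2 + 6z^3 + 9z^4

1 + 2z + 3z^2 + 6z^3 + 9z^4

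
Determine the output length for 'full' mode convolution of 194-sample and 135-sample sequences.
Linear/full convolution length: m + n - 1 = 194 + 135 - 1 = 328

328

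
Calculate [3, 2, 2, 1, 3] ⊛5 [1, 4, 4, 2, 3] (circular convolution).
Use y[k] = Σ_j a[j]·b[(k-j) mod 5]. y[0] = 3×1 + 2×3 + 2×2 + 1×4 + 3×4 = 29; y[1] = 3×4 + 2×1 + 2×3 + 1×2 + 3×4 = 34; y[2] = 3×4 + 2×4 + 2×1 + 1×3 + 3×2 = 31; y[3] = 3×2 + 2×4 + 2×4 + 1×1 + 3×3 = 32; y[4] = 3×3 + 2×2 + 2×4 + 1×4 + 3×1 = 28. Result: [29, 34, 31, 32, 28]

[29, 34, 31, 32, 28]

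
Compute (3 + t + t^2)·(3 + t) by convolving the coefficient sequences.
Ascending coefficients: a = [3, 1, 1], b = [3, 1]. c[0] = 3×3 = 9; c[1] = 3×1 + 1×3 = 6; c[2] = 1×1 + 1×3 = 4; c[3] = 1×1 = 1. Result coefficients: [9, 6, 4, 1] → 9 + 6t + 4t^2 + t^3

9 + 6t + 4t^2 + t^3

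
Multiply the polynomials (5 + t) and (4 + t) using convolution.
Ascending coefficients: a = [5, 1], b = [4, 1]. c[0] = 5×4 = 20; c[1] = 5×1 + 1×4 = 9; c[2] = 1×1 = 1. Result coefficients: [20, 9, 1] → 20 + 9t + t^2

20 + 9t + t^2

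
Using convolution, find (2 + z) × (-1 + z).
Ascending coefficients: a = [2, 1], b = [-1, 1]. c[0] = 2×-1 = -2; c[1] = 2×1 + 1×-1 = 1; c[2] = 1×1 = 1. Result coefficients: [-2, 1, 1] → -2 + z + z^2

-2 + z + z^2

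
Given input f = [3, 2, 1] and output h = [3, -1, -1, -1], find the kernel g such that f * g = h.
Output length 4 = len(f) + len(g) - 1 ⇒ len(g) = 2. Solve g forward using g[k] = (h[k] - Σ_{i≥1} f[i]·g[k-i]) / f[0]: g[0] = h[0] / f[0] = 3 / 3 = 1; g[1] = (h[1] - 2×1) / f[0] = (-1 - 2×1) / 3 = -1. So g = [1, -1]. Forward-check [3, 2, 1] * [1, -1]: h[0] = 3×1 = 3; h[1] = 3×-1 + 2×1 = -1; h[2] = 2×-1 + 1×1 = -1; h[3] = 1×-1 = -1 → [3, -1, -1, -1] ✓

[1, -1]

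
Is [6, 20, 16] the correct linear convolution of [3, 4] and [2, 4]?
Recompute linear convolution of [3, 4] and [2, 4]: y[0] = 3×2 = 6; y[1] = 3×4 + 4×2 = 20; y[2] = 4×4 = 16 → [6, 20, 16]. Given [6, 20, 16] matches, so answer: Yes

Yes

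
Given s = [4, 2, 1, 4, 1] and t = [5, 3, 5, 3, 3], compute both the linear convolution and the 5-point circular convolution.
Linear: y_lin[0] = 4×5 = 20; y_lin[1] = 4×3 + 2×5 = 22; y_lin[2] = 4×5 + 2×3 + 1×5 = 31; y_lin[3] = 4×3 + 2×5 + 1×3 + 4×5 = 45; y_lin[4] = 4×3 + 2×3 + 1×5 + 4×3 + 1×5 = 40; y_lin[5] = 2×3 + 1×3 + 4×5 + 1×3 = 32; y_lin[6] = 1×3 + 4×3 + 1×5 = 20; y_lin[7] = 4×3 + 1×3 = 15; y_lin[8] = 1×3 = 3 → [20, 22, 31, 45, 40, 32, 20, 15, 3]. Circular (length 5): y[0] = 4×5 + 2×3 + 1×3 + 4×5 + 1×3 = 52; y[1] = 4×3 + 2×5 + 1×3 + 4×3 + 1×5 = 42; y[2] = 4×5 + 2×3 + 1×5 + 4×3 + 1×3 = 46; y[3] = 4×3 + 2×5 + 1×3 + 4×5 + 1×3 = 48; y[4] = 4×3 + 2×3 + 1×5 + 4×3 + 1×5 = 40 → [52, 42, 46, 48, 40]

Linear: [20, 22, 31, 45, 40, 32, 20, 15, 3], Circular: [52, 42, 46, 48, 40]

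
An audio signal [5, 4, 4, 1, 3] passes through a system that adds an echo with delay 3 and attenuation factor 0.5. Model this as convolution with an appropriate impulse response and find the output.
Direct-path + delayed-attenuated-path model → impulse response h = [1, 0, 0, 0.5] (1 at lag 0, 0.5 at lag 3). Output y[n] = x[n] + 0.5·x[n - 3] (with x[n] = 0 outside 0..4): y[0] = 5 + 0.5×0 = 5; y[1] = 4 + 0.5×0 = 4; y[2] = 4 + 0.5×0 = 4; y[3] = 1 + 0.5×5 = 3.5; y[4] = 3 + 0.5×4 = 5.0; y[5] = 0 + 0.5×4 = 2.0; y[6] = 0 + 0.5×1 = 0.5; y[7] = 0 + 0.5×3 = 1.5. So y = [5, 4, 4, 3.5, 5.0, 2.0, 0.5, 1.5]

[5, 4, 4, 3.5, 5.0, 2.0, 0.5, 1.5]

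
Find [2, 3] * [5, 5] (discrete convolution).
y[0] = 2×5 = 10; y[1] = 2×5 + 3×5 = 25; y[2] = 3×5 = 15

[10, 25, 15]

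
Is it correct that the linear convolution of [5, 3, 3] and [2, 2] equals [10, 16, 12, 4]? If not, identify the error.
Recompute linear convolution of [5, 3, 3] and [2, 2]: y[0] = 5×2 = 10; y[1] = 5×2 + 3×2 = 16; y[2] = 3×2 + 3×2 = 12; y[3] = 3×2 = 6 → [10, 16, 12, 6]. Compare to given [10, 16, 12, 4]: they differ at index 3: given 4, correct 6, so answer: No

No. Error at index 3: given 4, correct 6.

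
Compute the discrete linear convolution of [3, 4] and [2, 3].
y[0] = 3×2 = 6; y[1] = 3×3 + 4×2 = 17; y[2] = 4×3 = 12

[6, 17, 12]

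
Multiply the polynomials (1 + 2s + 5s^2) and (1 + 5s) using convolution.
Ascending coefficients: a = [1, 2, 5], b = [1, 5]. c[0] = 1×1 = 1; c[1] = 1×5 + 2×1 = 7; c[2] = 2×5 + 5×1 = 15; c[3] = 5×5 = 25. Result coefficients: [1, 7, 15, 25] → 1 + 7s + 15s^2 + 25s^3

1 + 7s + 15s^2 + 25s^3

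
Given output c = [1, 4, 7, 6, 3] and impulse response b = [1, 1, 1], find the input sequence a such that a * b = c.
Deconvolve c=[1, 4, 7, 6, 3] by b=[1, 1, 1]. Since b[0]=1, solve forward: a[0] = c[0] / 1 = 1; a[1] = (c[1] - 1×1) / 1 = 3; a[2] = (c[2] - 3×1 - 1×1) / 1 = 3. So a = [1, 3, 3]. Check by forward convolution: c[0] = 1×1 = 1; c[1] = 1×1 + 3×1 = 4; c[2] = 1×1 + 3×1 + 3×1 = 7; c[3] = 3×1 + 3×1 = 6; c[4] = 3×1 = 3

[1, 3, 3]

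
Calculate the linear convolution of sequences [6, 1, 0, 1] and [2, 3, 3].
y[0] = 6×2 = 12; y[1] = 6×3 + 1×2 = 20; y[2] = 6×3 + 1×3 + 0×2 = 21; y[3] = 1×3 + 0×3 + 1×2 = 5; y[4] = 0×3 + 1×3 = 3; y[5] = 1×3 = 3

[12, 20, 21, 5, 3, 3]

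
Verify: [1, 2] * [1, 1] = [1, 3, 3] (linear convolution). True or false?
Recompute linear convolution of [1, 2] and [1, 1]: y[0] = 1×1 = 1; y[1] = 1×1 + 2×1 = 3; y[2] = 2×1 = 2 → [1, 3, 2]. Compare to given [1, 3, 3]: they differ at index 2: given 3, correct 2, so answer: No

No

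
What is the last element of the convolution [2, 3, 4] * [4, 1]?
Use y[k] = Σ_i a[i]·b[k-i] at k=3. y[3] = 4×1 = 4

4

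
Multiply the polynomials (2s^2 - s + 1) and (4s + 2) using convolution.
Ascending coefficients: a = [1, -1, 2], b = [2, 4]. c[0] = 1×2 = 2; c[1] = 1×4 + -1×2 = 2; c[2] = -1×4 + 2×2 = 0; c[3] = 2×4 = 8. Result coefficients: [2, 2, 0, 8] → 8s^3 + 2s + 2

8s^3 + 2s + 2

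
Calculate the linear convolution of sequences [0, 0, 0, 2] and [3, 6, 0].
y[0] = 0×3 = 0; y[1] = 0×6 + 0×3 = 0; y[2] = 0×0 + 0×6 + 0×3 = 0; y[3] = 0×0 + 0×6 + 2×3 = 6; y[4] = 0×0 + 2×6 = 12; y[5] = 2×0 = 0

[0, 0, 0, 6, 12, 0]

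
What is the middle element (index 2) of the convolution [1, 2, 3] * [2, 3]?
Use y[k] = Σ_i a[i]·b[k-i] at k=2. y[2] = 2×3 + 3×2 = 12

12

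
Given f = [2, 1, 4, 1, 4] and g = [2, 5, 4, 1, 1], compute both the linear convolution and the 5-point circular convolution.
Linear: y_lin[0] = 2×2 = 4; y_lin[1] = 2×5 + 1×2 = 12; y_lin[2] = 2×4 + 1×5 + 4×2 = 21; y_lin[3] = 2×1 + 1×4 + 4×5 + 1×2 = 28; y_lin[4] = 2×1 + 1×1 + 4×4 + 1×5 + 4×2 = 32; y_lin[5] = 1×1 + 4×1 + 1×4 + 4×5 = 29; y_lin[6] = 4×1 + 1×1 + 4×4 = 21; y_lin[7] = 1×1 + 4×1 = 5; y_lin[8] = 4×1 = 4 → [4, 12, 21, 28, 32, 29, 21, 5, 4]. Circular (length 5): y[0] = 2×2 + 1×1 + 4×1 + 1×4 + 4×5 = 33; y[1] = 2×5 + 1×2 + 4×1 + 1×1 + 4×4 = 33; y[2] = 2×4 + 1×5 + 4×2 + 1×1 + 4×1 = 26; y[3] = 2×1 + 1×4 + 4×5 + 1×2 + 4×1 = 32; y[4] = 2×1 + 1×1 + 4×4 + 1×5 + 4×2 = 32 → [33, 33, 26, 32, 32]

Linear: [4, 12, 21, 28, 32, 29, 21, 5, 4], Circular: [33, 33, 26, 32, 32]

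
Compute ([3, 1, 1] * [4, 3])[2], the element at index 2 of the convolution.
Use y[k] = Σ_i a[i]·b[k-i] at k=2. y[2] = 1×3 + 1×4 = 7

7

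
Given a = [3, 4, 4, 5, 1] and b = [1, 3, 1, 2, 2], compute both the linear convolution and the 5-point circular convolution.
Linear: y_lin[0] = 3×1 = 3; y_lin[1] = 3×3 + 4×1 = 13; y_lin[2] = 3×1 + 4×3 + 4×1 = 19; y_lin[3] = 3×2 + 4×1 + 4×3 + 5×1 = 27; y_lin[4] = 3×2 + 4×2 + 4×1 + 5×3 + 1×1 = 34; y_lin[5] = 4×2 + 4×2 + 5×1 + 1×3 = 24; y_lin[6] = 4×2 + 5×2 + 1×1 = 19; y_lin[7] = 5×2 + 1×2 = 12; y_lin[8] = 1×2 = 2 → [3, 13, 19, 27, 34, 24, 19, 12, 2]. Circular (length 5): y[0] = 3×1 + 4×2 + 4×2 + 5×1 + 1×3 = 27; y[1] = 3×3 + 4×1 + 4×2 + 5×2 + 1×1 = 32; y[2] = 3×1 + 4×3 + 4×1 + 5×2 + 1×2 = 31; y[3] = 3×2 + 4×1 + 4×3 + 5×1 + 1×2 = 29; y[4] = 3×2 + 4×2 + 4×1 + 5×3 + 1×1 = 34 → [27, 32, 31, 29, 34]

Linear: [3, 13, 19, 27, 34, 24, 19, 12, 2], Circular: [27, 32, 31, 29, 34]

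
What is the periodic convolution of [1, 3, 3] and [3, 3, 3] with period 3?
Use y[k] = Σ_j u[j]·v[(k-j) mod 3]. y[0] = 1×3 + 3×3 + 3×3 = 21; y[1] = 1×3 + 3×3 + 3×3 = 21; y[2] = 1×3 + 3×3 + 3×3 = 21. Result: [21, 21, 21]

[21, 21, 21]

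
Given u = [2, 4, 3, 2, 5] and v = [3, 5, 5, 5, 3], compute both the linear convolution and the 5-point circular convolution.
Linear: y_lin[0] = 2×3 = 6; y_lin[1] = 2×5 + 4×3 = 22; y_lin[2] = 2×5 + 4×5 + 3×3 = 39; y_lin[3] = 2×5 + 4×5 + 3×5 + 2×3 = 51; y_lin[4] = 2×3 + 4×5 + 3×5 + 2×5 + 5×3 = 66; y_lin[5] = 4×3 + 3×5 + 2×5 + 5×5 = 62; y_lin[6] = 3×3 + 2×5 + 5×5 = 44; y_lin[7] = 2×3 + 5×5 = 31; y_lin[8] = 5×3 = 15 → [6, 22, 39, 51, 66, 62, 44, 31, 15]. Circular (length 5): y[0] = 2×3 + 4×3 + 3×5 + 2×5 + 5×5 = 68; y[1] = 2×5 + 4×3 + 3×3 + 2×5 + 5×5 = 66; y[2] = 2×5 + 4×5 + 3×3 + 2×3 + 5×5 = 70; y[3] = 2×5 + 4×5 + 3×5 + 2×3 + 5×3 = 66; y[4] = 2×3 + 4×5 + 3×5 + 2×5 + 5×3 = 66 → [68, 66, 70, 66, 66]

Linear: [6, 22, 39, 51, 66, 62, 44, 31, 15], Circular: [68, 66, 70, 66, 66]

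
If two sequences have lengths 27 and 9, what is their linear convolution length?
Linear/full convolution length: m + n - 1 = 27 + 9 - 1 = 35

35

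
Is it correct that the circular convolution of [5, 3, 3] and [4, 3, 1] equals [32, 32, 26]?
Recompute circular convolution of [5, 3, 3] and [4, 3, 1]: y[0] = 5×4 + 3×1 + 3×3 = 32; y[1] = 5×3 + 3×4 + 3×1 = 30; y[2] = 5×1 + 3×3 + 3×4 = 26 → [32, 30, 26]. Compare to given [32, 32, 26]: they differ at index 1: given 32, correct 30, so answer: No

No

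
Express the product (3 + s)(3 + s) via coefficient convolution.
Ascending coefficients: a = [3, 1], b = [3, 1]. c[0] = 3×3 = 9; c[1] = 3×1 + 1×3 = 6; c[2] = 1×1 = 1. Result coefficients: [9, 6, 1] → 9 + 6s + s^2

9 + 6s + s^2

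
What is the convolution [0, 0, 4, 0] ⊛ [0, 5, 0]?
y[0] = 0×0 = 0; y[1] = 0×5 + 0×0 = 0; y[2] = 0×0 + 0×5 + 4×0 = 0; y[3] = 0×0 + 4×5 + 0×0 = 20; y[4] = 4×0 + 0×5 = 0; y[5] = 0×0 = 0

[0, 0, 0, 20, 0, 0]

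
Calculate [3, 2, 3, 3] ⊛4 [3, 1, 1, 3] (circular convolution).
Use y[k] = Σ_j a[j]·b[(k-j) mod 4]. y[0] = 3×3 + 2×3 + 3×1 + 3×1 = 21; y[1] = 3×1 + 2×3 + 3×3 + 3×1 = 21; y[2] = 3×1 + 2×1 + 3×3 + 3×3 = 23; y[3] = 3×3 + 2×1 + 3×1 + 3×3 = 23. Result: [21, 21, 23, 23]

[21, 21, 23, 23]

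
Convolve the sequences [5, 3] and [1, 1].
y[0] = 5×1 = 5; y[1] = 5×1 + 3×1 = 8; y[2] = 3×1 = 3

[5, 8, 3]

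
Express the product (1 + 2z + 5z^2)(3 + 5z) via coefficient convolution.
Ascending coefficients: a = [1, 2, 5], b = [3, 5]. c[0] = 1×3 = 3; c[1] = 1×5 + 2×3 = 11; c[2] = 2×5 + 5×3 = 25; c[3] = 5×5 = 25. Result coefficients: [3, 11, 25, 25] → 3 + 11z + 25z^2 + 25z^3

3 + 11z + 25z^2 + 25z^3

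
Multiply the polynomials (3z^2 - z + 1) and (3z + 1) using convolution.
Ascending coefficients: a = [1, -1, 3], b = [1, 3]. c[0] = 1×1 = 1; c[1] = 1×3 + -1×1 = 2; c[2] = -1×3 + 3×1 = 0; c[3] = 3×3 = 9. Result coefficients: [1, 2, 0, 9] → 9z^3 + 2z + 1

9z^3 + 2z + 1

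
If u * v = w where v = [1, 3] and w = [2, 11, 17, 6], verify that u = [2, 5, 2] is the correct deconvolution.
Forward-compute [2, 5, 2] * [1, 3]: w[0] = 2×1 = 2; w[1] = 2×3 + 5×1 = 11; w[2] = 5×3 + 2×1 = 17; w[3] = 2×3 = 6 → [2, 11, 17, 6]. Matches given w = [2, 11, 17, 6], so verified.

Verified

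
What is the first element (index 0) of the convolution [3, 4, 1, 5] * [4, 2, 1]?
Use y[k] = Σ_i a[i]·b[k-i] at k=0. y[0] = 3×4 = 12

12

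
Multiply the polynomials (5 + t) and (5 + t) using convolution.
Ascending coefficients: a = [5, 1], b = [5, 1]. c[0] = 5×5 = 25; c[1] = 5×1 + 1×5 = 10; c[2] = 1×1 = 1. Result coefficients: [25, 10, 1] → 25 + 10t + t^2

25 + 10t + t^2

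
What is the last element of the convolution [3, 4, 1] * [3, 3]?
Use y[k] = Σ_i a[i]·b[k-i] at k=3. y[3] = 1×3 = 3

3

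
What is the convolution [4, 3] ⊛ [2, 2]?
y[0] = 4×2 = 8; y[1] = 4×2 + 3×2 = 14; y[2] = 3×2 = 6

[8, 14, 6]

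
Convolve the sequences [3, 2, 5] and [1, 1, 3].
y[0] = 3×1 = 3; y[1] = 3×1 + 2×1 = 5; y[2] = 3×3 + 2×1 + 5×1 = 16; y[3] = 2×3 + 5×1 = 11; y[4] = 5×3 = 15

[3, 5, 16, 11, 15]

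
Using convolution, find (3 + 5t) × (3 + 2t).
Ascending coefficients: a = [3, 5], b = [3, 2]. c[0] = 3×3 = 9; c[1] = 3×2 + 5×3 = 21; c[2] = 5×2 = 10. Result coefficients: [9, 21, 10] → 9 + 21t + 10t^2

9 + 21t + 10t^2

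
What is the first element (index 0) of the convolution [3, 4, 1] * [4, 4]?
Use y[k] = Σ_i a[i]·b[k-i] at k=0. y[0] = 3×4 = 12

12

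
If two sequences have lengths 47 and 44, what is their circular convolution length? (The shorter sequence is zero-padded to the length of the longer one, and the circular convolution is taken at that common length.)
Circular convolution (zero-padding the shorter input) has length max(m, n) = max(47, 44) = 47

47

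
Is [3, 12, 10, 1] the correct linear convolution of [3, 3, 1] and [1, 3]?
Recompute linear convolution of [3, 3, 1] and [1, 3]: y[0] = 3×1 = 3; y[1] = 3×3 + 3×1 = 12; y[2] = 3×3 + 1×1 = 10; y[3] = 1×3 = 3 → [3, 12, 10, 3]. Compare to given [3, 12, 10, 1]: they differ at index 3: given 1, correct 3, so answer: No

No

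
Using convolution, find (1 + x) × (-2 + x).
Ascending coefficients: a = [1, 1], b = [-2, 1]. c[0] = 1×-2 = -2; c[1] = 1×1 + 1×-2 = -1; c[2] = 1×1 = 1. Result coefficients: [-2, -1, 1] → -2 - x + x^2

-2 - x + x^2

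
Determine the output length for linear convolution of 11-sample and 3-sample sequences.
Linear/full convolution length: m + n - 1 = 11 + 3 - 1 = 13

13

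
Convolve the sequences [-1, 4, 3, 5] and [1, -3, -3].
y[0] = -1×1 = -1; y[1] = -1×-3 + 4×1 = 7; y[2] = -1×-3 + 4×-3 + 3×1 = -6; y[3] = 4×-3 + 3×-3 + 5×1 = -16; y[4] = 3×-3 + 5×-3 = -24; y[5] = 5×-3 = -15

[-1, 7, -6, -16, -24, -15]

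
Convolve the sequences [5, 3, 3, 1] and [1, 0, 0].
y[0] = 5×1 = 5; y[1] = 5×0 + 3×1 = 3; y[2] = 5×0 + 3×0 + 3×1 = 3; y[3] = 3×0 + 3×0 + 1×1 = 1; y[4] = 3×0 + 1×0 = 0; y[5] = 1×0 = 0

[5, 3, 3, 1, 0, 0]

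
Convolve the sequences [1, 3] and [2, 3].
y[0] = 1×2 = 2; y[1] = 1×3 + 3×2 = 9; y[2] = 3×3 = 9

[2, 9, 9]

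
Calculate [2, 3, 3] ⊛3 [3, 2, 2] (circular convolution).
Use y[k] = Σ_j f[j]·g[(k-j) mod 3]. y[0] = 2×3 + 3×2 + 3×2 = 18; y[1] = 2×2 + 3×3 + 3×2 = 19; y[2] = 2×2 + 3×2 + 3×3 = 19. Result: [18, 19, 19]

[18, 19, 19]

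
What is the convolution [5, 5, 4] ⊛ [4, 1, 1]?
y[0] = 5×4 = 20; y[1] = 5×1 + 5×4 = 25; y[2] = 5×1 + 5×1 + 4×4 = 26; y[3] = 5×1 + 4×1 = 9; y[4] = 4×1 = 4

[20, 25, 26, 9, 4]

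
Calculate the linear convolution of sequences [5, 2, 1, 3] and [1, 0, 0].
y[0] = 5×1 = 5; y[1] = 5×0 + 2×1 = 2; y[2] = 5×0 + 2×0 + 1×1 = 1; y[3] = 2×0 + 1×0 + 3×1 = 3; y[4] = 1×0 + 3×0 = 0; y[5] = 3×0 = 0

[5, 2, 1, 3, 0, 0]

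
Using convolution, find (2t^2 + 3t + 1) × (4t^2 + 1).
Ascending coefficients: a = [1, 3, 2], b = [1, 0, 4]. c[0] = 1×1 = 1; c[1] = 1×0 + 3×1 = 3; c[2] = 1×4 + 3×0 + 2×1 = 6; c[3] = 3×4 + 2×0 = 12; c[4] = 2×4 = 8. Result coefficients: [1, 3, 6, 12, 8] → 8t^4 + 12t^3 + 6t^2 + 3t + 1

8t^4 + 12t^3 + 6t^2 + 3t + 1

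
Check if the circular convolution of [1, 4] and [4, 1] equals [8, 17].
Recompute circular convolution of [1, 4] and [4, 1]: y[0] = 1×4 + 4×1 = 8; y[1] = 1×1 + 4×4 = 17 → [8, 17]. Given [8, 17] matches, so answer: Yes

Yes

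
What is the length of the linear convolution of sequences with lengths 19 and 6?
Linear/full convolution length: m + n - 1 = 19 + 6 - 1 = 24

24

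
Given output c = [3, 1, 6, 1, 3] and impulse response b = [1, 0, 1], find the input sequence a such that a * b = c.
Deconvolve c=[3, 1, 6, 1, 3] by b=[1, 0, 1]. Since b[0]=1, solve forward: a[0] = c[0] / 1 = 3; a[1] = (c[1] - 3×0) / 1 = 1; a[2] = (c[2] - 1×0 - 3×1) / 1 = 3. So a = [3, 1, 3]. Check by forward convolution: c[0] = 3×1 = 3; c[1] = 3×0 + 1×1 = 1; c[2] = 3×1 + 1×0 + 3×1 = 6; c[3] = 1×1 + 3×0 = 1; c[4] = 3×1 = 3

[3, 1, 3]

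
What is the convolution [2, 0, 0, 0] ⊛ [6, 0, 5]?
y[0] = 2×6 = 12; y[1] = 2×0 + 0×6 = 0; y[2] = 2×5 + 0×0 + 0×6 = 10; y[3] = 0×5 + 0×0 + 0×6 = 0; y[4] = 0×5 + 0×0 = 0; y[5] = 0×5 = 0

[12, 0, 10, 0, 0, 0]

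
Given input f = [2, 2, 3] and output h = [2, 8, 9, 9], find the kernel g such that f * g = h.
Output length 4 = len(f) + len(g) - 1 ⇒ len(g) = 2. Solve g forward using g[k] = (h[k] - Σ_{i≥1} f[i]·g[k-i]) / f[0]: g[0] = h[0] / f[0] = 2 / 2 = 1; g[1] = (h[1] - 2×1) / f[0] = (8 - 2×1) / 2 = 3. So g = [1, 3]. Forward-check [2, 2, 3] * [1, 3]: h[0] = 2×1 = 2; h[1] = 2×3 + 2×1 = 8; h[2] = 2×3 + 3×1 = 9; h[3] = 3×3 = 9 → [2, 8, 9, 9] ✓

[1, 3]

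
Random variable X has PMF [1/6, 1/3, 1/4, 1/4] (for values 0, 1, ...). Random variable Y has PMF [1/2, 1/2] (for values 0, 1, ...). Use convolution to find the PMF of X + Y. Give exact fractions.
P(X+Y=k) = Σ_i P(X=i)·P(Y=k-i) — a convolution of [1/6, 1/3, 1/4, 1/4] and [1/2, 1/2]. P(X+Y=0) = (1/6)×(1/2) = 1/12; P(X+Y=1) = (1/6)×(1/2) + (1/3)×(1/2) = 1/12 + 1/6 = 1/4; P(X+Y=2) = (1/3)×(1/2) + (1/4)×(1/2) = 1/6 + 1/8 = 7/24; P(X+Y=3) = (1/4)×(1/2) + (1/4)×(1/2) = 1/8 + 1/8 = 1/4; P(X+Y=4) = (1/4)×(1/2) = 1/8. PMF: [1/12, 1/4, 7/24, 1/4, 1/8] (sums to 1 ✓)

[1/12, 1/4, 7/24, 1/4, 1/8]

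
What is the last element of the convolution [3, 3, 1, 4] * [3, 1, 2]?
Use y[k] = Σ_i a[i]·b[k-i] at k=5. y[5] = 4×2 = 8

8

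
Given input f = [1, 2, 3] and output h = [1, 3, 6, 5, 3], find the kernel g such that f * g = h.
Output length 5 = len(f) + len(g) - 1 ⇒ len(g) = 3. Solve g forward using g[k] = (h[k] - Σ_{i≥1} f[i]·g[k-i]) / f[0]: g[0] = h[0] / f[0] = 1 / 1 = 1; g[1] = (h[1] - 2×1) / f[0] = (3 - 2×1) / 1 = 1; g[2] = (h[2] - 2×1 - 3×1) / f[0] = (6 - 2×1 - 3×1) / 1 = 1. So g = [1, 1, 1]. Forward-check [1, 2, 3] * [1, 1, 1]: h[0] = 1×1 = 1; h[1] = 1×1 + 2×1 = 3; h[2] = 1×1 + 2×1 + 3×1 = 6; h[3] = 2×1 + 3×1 = 5; h[4] = 3×1 = 3 → [1, 3, 6, 5, 3] ✓

[1, 1, 1]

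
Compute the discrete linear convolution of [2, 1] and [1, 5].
y[0] = 2×1 = 2; y[1] = 2×5 + 1×1 = 11; y[2] = 1×5 = 5

[2, 11, 5]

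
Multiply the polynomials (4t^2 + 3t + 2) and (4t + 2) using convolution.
Ascending coefficients: a = [2, 3, 4], b = [2, 4]. c[0] = 2×2 = 4; c[1] = 2×4 + 3×2 = 14; c[2] = 3×4 + 4×2 = 20; c[3] = 4×4 = 16. Result coefficients: [4, 14, 20, 16] → 16t^3 + 20t^2 + 14t + 4

16t^3 + 20t^2 + 14t + 4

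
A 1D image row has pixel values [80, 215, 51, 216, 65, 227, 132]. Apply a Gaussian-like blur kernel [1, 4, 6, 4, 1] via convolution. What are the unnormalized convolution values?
Convolve image row [80, 215, 51, 216, 65, 227, 132] with kernel [1, 4, 6, 4, 1]: y[0] = 80×1 = 80; y[1] = 80×4 + 215×1 = 535; y[2] = 80×6 + 215×4 + 51×1 = 1391; y[3] = 80×4 + 215×6 + 51×4 + 216×1 = 2030; y[4] = 80×1 + 215×4 + 51×6 + 216×4 + 65×1 = 2175; y[5] = 215×1 + 51×4 + 216×6 + 65×4 + 227×1 = 2202; y[6] = 51×1 + 216×4 + 65×6 + 227×4 + 132×1 = 2345; y[7] = 216×1 + 65×4 + 227×6 + 132×4 = 2366; y[8] = 65×1 + 227×4 + 132×6 = 1765; y[9] = 227×1 + 132×4 = 755; y[10] = 132×1 = 132 → [80, 535, 1391, 2030, 2175, 2202, 2345, 2366, 1765, 755, 132]. Normalization factor = sum(kernel) = 16.

[80, 535, 1391, 2030, 2175, 2202, 2345, 2366, 1765, 755, 132]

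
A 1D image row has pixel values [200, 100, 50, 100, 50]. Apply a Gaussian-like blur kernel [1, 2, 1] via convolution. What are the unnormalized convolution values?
Convolve image row [200, 100, 50, 100, 50] with kernel [1, 2, 1]: y[0] = 200×1 = 200; y[1] = 200×2 + 100×1 = 500; y[2] = 200×1 + 100×2 + 50×1 = 450; y[3] = 100×1 + 50×2 + 100×1 = 300; y[4] = 50×1 + 100×2 + 50×1 = 300; y[5] = 100×1 + 50×2 = 200; y[6] = 50×1 = 50 → [200, 500, 450, 300, 300, 200, 50]. Normalization factor = sum(kernel) = 4.

[200, 500, 450, 300, 300, 200, 50]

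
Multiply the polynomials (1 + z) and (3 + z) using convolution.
Ascending coefficients: a = [1, 1], b = [3, 1]. c[0] = 1×3 = 3; c[1] = 1×1 + 1×3 = 4; c[2] = 1×1 = 1. Result coefficients: [3, 4, 1] → 3 + 4z + z^2

3 + 4z + z^2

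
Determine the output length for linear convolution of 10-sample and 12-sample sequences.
Linear/full convolution length: m + n - 1 = 10 + 12 - 1 = 21

21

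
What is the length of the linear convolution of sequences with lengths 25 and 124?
Linear/full convolution length: m + n - 1 = 25 + 124 - 1 = 148

148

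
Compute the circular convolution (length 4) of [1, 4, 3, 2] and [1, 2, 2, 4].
Use y[k] = Σ_j s[j]·t[(k-j) mod 4]. y[0] = 1×1 + 4×4 + 3×2 + 2×2 = 27; y[1] = 1×2 + 4×1 + 3×4 + 2×2 = 22; y[2] = 1×2 + 4×2 + 3×1 + 2×4 = 21; y[3] = 1×4 + 4×2 + 3×2 + 2×1 = 20. Result: [27, 22, 21, 20]

[27, 22, 21, 20]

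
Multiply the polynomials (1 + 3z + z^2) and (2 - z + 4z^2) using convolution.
Ascending coefficients: a = [1, 3, 1], b = [2, -1, 4]. c[0] = 1×2 = 2; c[1] = 1×-1 + 3×2 = 5; c[2] = 1×4 + 3×-1 + 1×2 = 3; c[3] = 3×4 + 1×-1 = 11; c[4] = 1×4 = 4. Result coefficients: [2, 5, 3, 11, 4] → 2 + 5z + 3z^2 + 11z^3 + 4z^4

2 + 5z + 3z^2 + 11z^3 + 4z^4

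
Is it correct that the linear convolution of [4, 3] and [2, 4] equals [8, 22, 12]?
Recompute linear convolution of [4, 3] and [2, 4]: y[0] = 4×2 = 8; y[1] = 4×4 + 3×2 = 22; y[2] = 3×4 = 12 → [8, 22, 12]. Given [8, 22, 12] matches, so answer: Yes

Yes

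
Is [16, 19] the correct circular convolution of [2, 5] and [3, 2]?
Recompute circular convolution of [2, 5] and [3, 2]: y[0] = 2×3 + 5×2 = 16; y[1] = 2×2 + 5×3 = 19 → [16, 19]. Given [16, 19] matches, so answer: Yes

Yes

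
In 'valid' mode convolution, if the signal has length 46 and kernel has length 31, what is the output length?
'Valid' mode counts only positions where the kernel fully overlaps the signal: m - n + 1 = 46 - 31 + 1 = 16

16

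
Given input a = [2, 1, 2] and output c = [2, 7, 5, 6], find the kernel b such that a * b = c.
Output length 4 = len(a) + len(b) - 1 ⇒ len(b) = 2. Solve b forward using b[k] = (c[k] - Σ_{i≥1} a[i]·b[k-i]) / a[0]: b[0] = c[0] / a[0] = 2 / 2 = 1; b[1] = (c[1] - 1×1) / a[0] = (7 - 1×1) / 2 = 3. So b = [1, 3]. Forward-check [2, 1, 2] * [1, 3]: c[0] = 2×1 = 2; c[1] = 2×3 + 1×1 = 7; c[2] = 1×3 + 2×1 = 5; c[3] = 2×3 = 6 → [2, 7, 5, 6] ✓

[1, 3]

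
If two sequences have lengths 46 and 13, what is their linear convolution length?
Linear/full convolution length: m + n - 1 = 46 + 13 - 1 = 58

58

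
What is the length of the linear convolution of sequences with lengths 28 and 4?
Linear/full convolution length: m + n - 1 = 28 + 4 - 1 = 31

31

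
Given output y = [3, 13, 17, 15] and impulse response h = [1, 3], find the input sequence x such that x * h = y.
Deconvolve y=[3, 13, 17, 15] by h=[1, 3]. Since h[0]=1, solve forward: x[0] = y[0] / 1 = 3; x[1] = (y[1] - 3×3) / 1 = 4; x[2] = (y[2] - 4×3) / 1 = 5. So x = [3, 4, 5]. Check by forward convolution: y[0] = 3×1 = 3; y[1] = 3×3 + 4×1 = 13; y[2] = 4×3 + 5×1 = 17; y[3] = 5×3 = 15

[3, 4, 5]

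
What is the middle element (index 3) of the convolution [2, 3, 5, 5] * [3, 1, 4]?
Use y[k] = Σ_i a[i]·b[k-i] at k=3. y[3] = 3×4 + 5×1 + 5×3 = 32

32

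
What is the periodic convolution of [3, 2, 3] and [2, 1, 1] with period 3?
Use y[k] = Σ_j s[j]·t[(k-j) mod 3]. y[0] = 3×2 + 2×1 + 3×1 = 11; y[1] = 3×1 + 2×2 + 3×1 = 10; y[2] = 3×1 + 2×1 + 3×2 = 11. Result: [11, 10, 11]

[11, 10, 11]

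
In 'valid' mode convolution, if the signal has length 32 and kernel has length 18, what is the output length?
'Valid' mode counts only positions where the kernel fully overlaps the signal: m - n + 1 = 32 - 18 + 1 = 15

15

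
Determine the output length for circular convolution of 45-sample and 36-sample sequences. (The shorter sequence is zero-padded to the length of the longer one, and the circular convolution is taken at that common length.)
Circular convolution (zero-padding the shorter input) has length max(m, n) = max(45, 36) = 45

45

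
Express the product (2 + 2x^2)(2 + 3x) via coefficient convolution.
Ascending coefficients: a = [2, 0, 2], b = [2, 3]. c[0] = 2×2 = 4; c[1] = 2×3 + 0×2 = 6; c[2] = 0×3 + 2×2 = 4; c[3] = 2×3 = 6. Result coefficients: [4, 6, 4, 6] → 4 + 6x + 4x^2 + 6x^3

4 + 6x + 4x^2 + 6x^3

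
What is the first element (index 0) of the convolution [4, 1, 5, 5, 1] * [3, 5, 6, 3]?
Use y[k] = Σ_i a[i]·b[k-i] at k=0. y[0] = 4×3 = 12

12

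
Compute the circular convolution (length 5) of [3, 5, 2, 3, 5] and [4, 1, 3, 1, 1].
Use y[k] = Σ_j f[j]·g[(k-j) mod 5]. y[0] = 3×4 + 5×1 + 2×1 + 3×3 + 5×1 = 33; y[1] = 3×1 + 5×4 + 2×1 + 3×1 + 5×3 = 43; y[2] = 3×3 + 5×1 + 2×4 + 3×1 + 5×1 = 30; y[3] = 3×1 + 5×3 + 2×1 + 3×4 + 5×1 = 37; y[4] = 3×1 + 5×1 + 2×3 + 3×1 + 5×4 = 37. Result: [33, 43, 30, 37, 37]

[33, 43, 30, 37, 37]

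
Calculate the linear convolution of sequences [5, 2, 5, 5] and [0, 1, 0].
y[0] = 5×0 = 0; y[1] = 5×1 + 2×0 = 5; y[2] = 5×0 + 2×1 + 5×0 = 2; y[3] = 2×0 + 5×1 + 5×0 = 5; y[4] = 5×0 + 5×1 = 5; y[5] = 5×0 = 0

[0, 5, 2, 5, 5, 0]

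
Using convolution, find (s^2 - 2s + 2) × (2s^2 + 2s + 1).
Ascending coefficients: a = [2, -2, 1], b = [1, 2, 2]. c[0] = 2×1 = 2; c[1] = 2×2 + -2×1 = 2; c[2] = 2×2 + -2×2 + 1×1 = 1; c[3] = -2×2 + 1×2 = -2; c[4] = 1×2 = 2. Result coefficients: [2, 2, 1, -2, 2] → 2s^4 - 2s^3 + s^2 + 2s + 2

2s^4 - 2s^3 + s^2 + 2s + 2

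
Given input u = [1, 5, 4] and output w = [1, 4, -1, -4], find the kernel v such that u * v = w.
Output length 4 = len(u) + len(v) - 1 ⇒ len(v) = 2. Solve v forward using v[k] = (w[k] - Σ_{i≥1} u[i]·v[k-i]) / u[0]: v[0] = w[0] / u[0] = 1 / 1 = 1; v[1] = (w[1] - 5×1) / u[0] = (4 - 5×1) / 1 = -1. So v = [1, -1]. Forward-check [1, 5, 4] * [1, -1]: w[0] = 1×1 = 1; w[1] = 1×-1 + 5×1 = 4; w[2] = 5×-1 + 4×1 = -1; w[3] = 4×-1 = -4 → [1, 4, -1, -4] ✓

[1, -1]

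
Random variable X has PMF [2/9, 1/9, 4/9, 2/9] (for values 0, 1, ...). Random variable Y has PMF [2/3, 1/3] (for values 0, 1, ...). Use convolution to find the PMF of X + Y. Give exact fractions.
P(X+Y=k) = Σ_i P(X=i)·P(Y=k-i) — a convolution of [2/9, 1/9, 4/9, 2/9] and [2/3, 1/3]. P(X+Y=0) = (2/9)×(2/3) = 4/27; P(X+Y=1) = (2/9)×(1/3) + (1/9)×(2/3) = 2/27 + 2/27 = 4/27; P(X+Y=2) = (1/9)×(1/3) + (4/9)×(2/3) = 1/27 + 8/27 = 1/3; P(X+Y=3) = (4/9)×(1/3) + (2/9)×(2/3) = 4/27 + 4/27 = 8/27; P(X+Y=4) = (2/9)×(1/3) = 2/27. PMF: [4/27, 4/27, 1/3, 8/27, 2/27] (sums to 1 ✓)

[4/27, 4/27, 1/3, 8/27, 2/27]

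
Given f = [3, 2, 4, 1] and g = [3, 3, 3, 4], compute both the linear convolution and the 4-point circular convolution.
Linear: y_lin[0] = 3×3 = 9; y_lin[1] = 3×3 + 2×3 = 15; y_lin[2] = 3×3 + 2×3 + 4×3 = 27; y_lin[3] = 3×4 + 2×3 + 4×3 + 1×3 = 33; y_lin[4] = 2×4 + 4×3 + 1×3 = 23; y_lin[5] = 4×4 + 1×3 = 19; y_lin[6] = 1×4 = 4 → [9, 15, 27, 33, 23, 19, 4]. Circular (length 4): y[0] = 3×3 + 2×4 + 4×3 + 1×3 = 32; y[1] = 3×3 + 2×3 + 4×4 + 1×3 = 34; y[2] = 3×3 + 2×3 + 4×3 + 1×4 = 31; y[3] = 3×4 + 2×3 + 4×3 + 1×3 = 33 → [32, 34, 31, 33]

Linear: [9, 15, 27, 33, 23, 19, 4], Circular: [32, 34, 31, 33]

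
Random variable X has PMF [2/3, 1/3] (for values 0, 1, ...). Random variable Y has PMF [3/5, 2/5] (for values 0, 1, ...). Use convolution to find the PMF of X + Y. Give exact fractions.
P(X+Y=k) = Σ_i P(X=i)·P(Y=k-i) — a convolution of [2/3, 1/3] and [3/5, 2/5]. P(X+Y=0) = (2/3)×(3/5) = 2/5; P(X+Y=1) = (2/3)×(2/5) + (1/3)×(3/5) = 4/15 + 1/5 = 7/15; P(X+Y=2) = (1/3)×(2/5) = 2/15. PMF: [2/5, 7/15, 2/15] (sums to 1 ✓)

[2/5, 7/15, 2/15]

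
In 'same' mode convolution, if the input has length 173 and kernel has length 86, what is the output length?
'Same' mode returns an output with the same length as the input: 173

173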